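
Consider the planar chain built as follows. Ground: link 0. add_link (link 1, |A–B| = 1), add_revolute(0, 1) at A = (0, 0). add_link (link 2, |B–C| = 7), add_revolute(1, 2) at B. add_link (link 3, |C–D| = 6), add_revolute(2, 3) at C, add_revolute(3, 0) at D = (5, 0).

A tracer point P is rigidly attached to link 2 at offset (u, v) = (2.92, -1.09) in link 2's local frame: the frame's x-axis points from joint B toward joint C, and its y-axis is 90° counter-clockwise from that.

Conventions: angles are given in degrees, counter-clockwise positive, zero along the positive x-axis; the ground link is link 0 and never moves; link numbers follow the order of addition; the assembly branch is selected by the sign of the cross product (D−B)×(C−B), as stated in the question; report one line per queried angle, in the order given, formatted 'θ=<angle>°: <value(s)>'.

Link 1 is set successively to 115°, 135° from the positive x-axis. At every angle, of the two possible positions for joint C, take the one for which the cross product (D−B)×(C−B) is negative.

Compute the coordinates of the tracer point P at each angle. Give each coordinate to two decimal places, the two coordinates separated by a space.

A=(0,0), D=(5.00,0)
θ=115°: B = A + 1.00·(cos115°, sin115°) = (-0.4226, 0.9063)
θ=115°: |BD| = 5.4978
θ=115°: circle(B,7.00) ∩ circle(D,6.00): a=3.9312, h=5.7919
θ=115°:   candidates: C₊=(4.4096,5.9709) cross=31.843; C₋=(2.5000,-5.4544) cross=-31.843
θ=115°:   branch - wants cross < 0 → take C=(2.5000,-5.4544) (cross=-31.843)
θ=115°: ex = (C−B)/|BC| = (0.4175,-0.9087); ey = (0.9087,0.4175)
θ=115°: P = B + 2.92·ex + -1.09·ey = (-0.1939,-2.2021)
θ=135°: B = A + 1.00·(cos135°, sin135°) = (-0.7071, 0.7071)
θ=135°: |BD| = 5.7507
θ=135°: circle(B,7.00) ∩ circle(D,6.00): a=4.0057, h=5.7406
θ=135°:   candidates: C₊=(3.9740,5.9116) cross=33.013; C₋=(2.5623,-5.4825) cross=-33.013
θ=135°:   branch - wants cross < 0 → take C=(2.5623,-5.4825) (cross=-33.013)
θ=135°: ex = (C−B)/|BC| = (0.4671,-0.8842); ey = (0.8842,0.4671)
θ=135°: P = B + 2.92·ex + -1.09·ey = (-0.3071,-2.3839)

θ=115°: -0.19 -2.20
θ=135°: -0.31 -2.38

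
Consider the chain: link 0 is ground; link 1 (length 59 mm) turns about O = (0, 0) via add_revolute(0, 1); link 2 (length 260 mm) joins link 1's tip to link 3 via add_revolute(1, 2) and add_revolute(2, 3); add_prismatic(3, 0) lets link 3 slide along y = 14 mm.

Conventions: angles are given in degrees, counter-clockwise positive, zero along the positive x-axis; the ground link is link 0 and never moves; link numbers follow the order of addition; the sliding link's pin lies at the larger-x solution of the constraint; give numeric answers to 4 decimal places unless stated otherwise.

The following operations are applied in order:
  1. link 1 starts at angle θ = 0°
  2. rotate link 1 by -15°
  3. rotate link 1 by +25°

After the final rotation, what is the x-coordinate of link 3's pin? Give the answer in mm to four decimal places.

geometry: r = 59 mm, L = 260 mm, e = 14 mm; θ starts at 0°
rotate link 1 by -15°: θ ← 0° -15° = -15°
rotate link 1 by +25°: θ ← -15° +25° = 10°
crank pin P = (r cos θ, r sin θ) = (58.103657, 10.245242)
h = r sin θ − e = 10.245242 − 14 = -3.754758
x = r cos θ + √(L² − h²) = 58.103657 + 259.972887 = 318.076544

318.0765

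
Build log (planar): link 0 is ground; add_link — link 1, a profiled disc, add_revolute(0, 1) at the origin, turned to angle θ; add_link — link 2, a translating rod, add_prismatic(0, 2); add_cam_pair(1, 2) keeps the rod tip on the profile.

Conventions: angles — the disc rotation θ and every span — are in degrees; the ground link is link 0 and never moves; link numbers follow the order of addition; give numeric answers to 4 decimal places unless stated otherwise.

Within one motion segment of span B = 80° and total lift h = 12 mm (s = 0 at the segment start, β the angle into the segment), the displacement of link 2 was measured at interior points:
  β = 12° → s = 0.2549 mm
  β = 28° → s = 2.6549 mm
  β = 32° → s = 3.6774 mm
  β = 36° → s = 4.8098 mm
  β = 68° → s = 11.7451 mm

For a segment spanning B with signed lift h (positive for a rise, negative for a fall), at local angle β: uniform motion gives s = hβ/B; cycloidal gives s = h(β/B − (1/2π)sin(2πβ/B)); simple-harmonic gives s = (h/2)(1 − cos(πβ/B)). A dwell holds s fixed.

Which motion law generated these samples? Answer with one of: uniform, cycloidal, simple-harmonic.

candidates at β/B = r: uniform s = h·r (linear in β); cycloidal s = h·(r − sin(2πr)/(2π)); simple-harmonic s = (h/2)(1 − cos(πr))
β=12°: printed 0.2549 | uniform 1.8000, cycloidal 0.2549, simple-harmonic 0.6540
β=28°: printed 2.6549 | uniform 4.2000, cycloidal 2.6549, simple-harmonic 3.2761
β=32°: printed 3.6774 | uniform 4.8000, cycloidal 3.6774, simple-harmonic 4.1459
β=36°: printed 4.8098 | uniform 5.4000, cycloidal 4.8098, simple-harmonic 5.0614
β=68°: printed 11.7451 | uniform 10.2000, cycloidal 11.7451, simple-harmonic 11.3460
only one law matches every sample → cycloidal

cycloidal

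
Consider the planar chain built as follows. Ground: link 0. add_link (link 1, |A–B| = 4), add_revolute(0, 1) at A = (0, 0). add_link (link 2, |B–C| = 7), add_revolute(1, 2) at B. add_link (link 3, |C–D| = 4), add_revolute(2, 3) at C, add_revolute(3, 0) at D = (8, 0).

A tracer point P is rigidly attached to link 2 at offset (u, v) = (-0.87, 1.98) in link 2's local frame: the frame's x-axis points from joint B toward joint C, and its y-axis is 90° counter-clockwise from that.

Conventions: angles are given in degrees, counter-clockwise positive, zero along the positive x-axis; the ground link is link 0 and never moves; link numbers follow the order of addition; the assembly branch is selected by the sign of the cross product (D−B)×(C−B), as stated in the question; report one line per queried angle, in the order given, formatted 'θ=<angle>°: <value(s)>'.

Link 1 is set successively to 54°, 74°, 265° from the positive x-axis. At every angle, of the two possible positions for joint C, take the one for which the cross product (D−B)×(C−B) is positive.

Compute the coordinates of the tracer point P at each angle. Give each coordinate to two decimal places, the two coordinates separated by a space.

A=(0,0), D=(8.00,0)
θ=54°: B = A + 4.00·(cos54°, sin54°) = (2.3511, 3.2361)
θ=54°: |BD| = 6.5101
θ=54°: circle(B,7.00) ∩ circle(D,4.00): a=5.7896, h=3.9346
θ=54°:   candidates: C₊=(9.3306,3.7722) cross=25.615; C₋=(5.4190,-3.0559) cross=-25.615
θ=54°:   branch + wants cross > 0 → take C=(9.3306,3.7722) (cross=25.615)
θ=54°: ex = (C−B)/|BC| = (0.9971,0.0766); ey = (-0.0766,0.9971)
θ=54°: P = B + -0.87·ex + 1.98·ey = (1.3320,5.1436)
θ=74°: B = A + 4.00·(cos74°, sin74°) = (1.1025, 3.8450)
θ=74°: |BD| = 7.8968
θ=74°: circle(B,7.00) ∩ circle(D,4.00): a=6.0379, h=3.5418
θ=74°:   candidates: C₊=(8.1009,3.9987) cross=27.969; C₋=(4.6518,-2.1884) cross=-27.969
θ=74°:   branch + wants cross > 0 → take C=(8.1009,3.9987) (cross=27.969)
θ=74°: ex = (C−B)/|BC| = (0.9998,0.0220); ey = (-0.0220,0.9998)
θ=74°: P = B + -0.87·ex + 1.98·ey = (0.1893,5.8055)
θ=265°: B = A + 4.00·(cos265°, sin265°) = (-0.3486, -3.9848)
θ=265°: |BD| = 9.2508
θ=265°: circle(B,7.00) ∩ circle(D,4.00): a=6.4090, h=2.8150
θ=265°:   candidates: C₊=(4.2228,1.3164) cross=26.041; C₋=(6.6479,-3.7646) cross=-26.041
θ=265°:   branch + wants cross > 0 → take C=(4.2228,1.3164) (cross=26.041)
θ=265°: ex = (C−B)/|BC| = (0.6531,0.7573); ey = (-0.7573,0.6531)
θ=265°: P = B + -0.87·ex + 1.98·ey = (-2.4163,-3.3506)

θ=54°: 1.33 5.14
θ=74°: 0.19 5.81
θ=265°: -2.42 -3.35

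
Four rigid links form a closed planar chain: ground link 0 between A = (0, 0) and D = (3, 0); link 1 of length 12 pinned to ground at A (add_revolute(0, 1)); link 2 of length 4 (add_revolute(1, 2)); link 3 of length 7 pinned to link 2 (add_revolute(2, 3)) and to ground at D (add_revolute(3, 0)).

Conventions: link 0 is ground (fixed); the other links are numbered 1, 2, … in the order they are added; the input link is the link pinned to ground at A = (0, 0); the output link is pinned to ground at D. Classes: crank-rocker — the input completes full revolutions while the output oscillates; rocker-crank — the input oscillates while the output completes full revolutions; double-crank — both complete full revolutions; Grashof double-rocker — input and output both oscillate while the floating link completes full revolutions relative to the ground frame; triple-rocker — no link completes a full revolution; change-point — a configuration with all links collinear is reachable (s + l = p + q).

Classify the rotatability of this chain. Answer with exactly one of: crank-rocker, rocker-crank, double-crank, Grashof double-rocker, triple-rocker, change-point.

lengths: ground=3, input=12, coupler=4, output=7
sorted: s=3 (shortest), l=12 (longest), p+q=11
s + l = 15 vs p + q = 11
s + l > p + q → non-Grashof → no link fully rotates → triple-rocker

triple-rocker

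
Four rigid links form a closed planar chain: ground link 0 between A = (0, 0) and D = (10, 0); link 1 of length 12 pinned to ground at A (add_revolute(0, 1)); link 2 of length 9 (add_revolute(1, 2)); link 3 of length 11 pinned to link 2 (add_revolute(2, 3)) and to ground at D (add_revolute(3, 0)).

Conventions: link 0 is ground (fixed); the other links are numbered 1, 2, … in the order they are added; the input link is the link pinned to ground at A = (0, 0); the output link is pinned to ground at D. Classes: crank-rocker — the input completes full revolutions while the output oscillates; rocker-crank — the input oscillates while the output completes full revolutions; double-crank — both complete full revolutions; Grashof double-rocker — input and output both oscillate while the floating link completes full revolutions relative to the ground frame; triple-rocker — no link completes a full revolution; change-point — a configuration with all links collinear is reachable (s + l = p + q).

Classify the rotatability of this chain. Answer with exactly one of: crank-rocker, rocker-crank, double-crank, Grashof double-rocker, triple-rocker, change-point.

lengths: ground=10, input=12, coupler=9, output=11
sorted: s=9 (shortest), l=12 (longest), p+q=21
s + l = 21 vs p + q = 21
s + l = p + q → change-point (collinear configuration reachable)

change-point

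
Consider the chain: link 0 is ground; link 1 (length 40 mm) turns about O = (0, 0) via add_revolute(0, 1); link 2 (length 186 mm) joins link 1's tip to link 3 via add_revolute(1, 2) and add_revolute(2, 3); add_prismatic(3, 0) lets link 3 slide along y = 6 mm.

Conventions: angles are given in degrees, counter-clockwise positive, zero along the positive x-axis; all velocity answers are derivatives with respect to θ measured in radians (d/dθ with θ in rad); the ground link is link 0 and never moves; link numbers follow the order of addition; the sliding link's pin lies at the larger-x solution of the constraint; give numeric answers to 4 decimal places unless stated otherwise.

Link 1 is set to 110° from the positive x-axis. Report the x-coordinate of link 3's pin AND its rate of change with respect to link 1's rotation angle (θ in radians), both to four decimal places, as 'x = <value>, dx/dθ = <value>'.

geometry: r = 40 mm, L = 186 mm, e = 6 mm
crank pin P = (r cos θ, r sin θ) = (-13.680806, 37.587705)
h = r sin θ − e = 37.587705 − 6 = 31.587705
x = r cos θ + √(L² − h²) = -13.680806 + 183.298164 = 169.617358
dx/dθ = −r sin θ − h·r cos θ/√(L² − h²) (θ in radians; h = 31.587705) = -35.230097

x = 169.6174, dx/dθ = -35.2301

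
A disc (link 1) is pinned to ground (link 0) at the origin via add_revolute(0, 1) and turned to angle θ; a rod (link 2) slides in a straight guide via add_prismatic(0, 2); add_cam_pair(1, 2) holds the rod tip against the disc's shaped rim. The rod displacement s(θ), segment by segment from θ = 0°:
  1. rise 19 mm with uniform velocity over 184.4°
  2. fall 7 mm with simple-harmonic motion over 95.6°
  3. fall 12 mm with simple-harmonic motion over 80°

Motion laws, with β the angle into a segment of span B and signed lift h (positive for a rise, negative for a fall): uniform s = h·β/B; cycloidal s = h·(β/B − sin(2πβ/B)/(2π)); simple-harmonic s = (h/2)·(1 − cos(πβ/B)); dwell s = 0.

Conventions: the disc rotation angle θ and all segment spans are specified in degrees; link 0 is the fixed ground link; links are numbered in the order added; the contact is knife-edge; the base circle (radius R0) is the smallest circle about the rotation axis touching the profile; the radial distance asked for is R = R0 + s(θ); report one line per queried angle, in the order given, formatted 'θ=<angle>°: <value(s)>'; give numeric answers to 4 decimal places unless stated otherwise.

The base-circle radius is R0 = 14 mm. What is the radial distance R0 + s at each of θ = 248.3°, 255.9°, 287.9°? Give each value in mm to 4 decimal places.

segment 1 (0° to 184.4°, uniform, h = 19) is passed completely: s = 0.0000 + (19) = 19.0000
θ = 248.3° falls in segment 2 (184.4° to 280°, simple-harmonic, h = -7): β = 248.3 − 184.4 = 63.9°, B = 95.6°; Δs = -7/2·(1 − cos(π·0.6684)) = -5.2666; s = 19.0000 − 5.2666 = 13.7334
θ = 255.9° falls in segment 2 (184.4° to 280°, simple-harmonic, h = -7): β = 255.9 − 184.4 = 71.5°, B = 95.6°; Δs = -7/2·(1 − cos(π·0.7479)) = -5.9586; s = 19.0000 − 5.9586 = 13.0414
segment 2 (184.4° to 280°, simple-harmonic, h = -7) is passed completely: s = 19.0000 + (-7) = 12.0000
θ = 287.9° falls in segment 3 (280° to 360°, simple-harmonic, h = -12): β = 287.9 − 280 = 7.9°, B = 80°; Δs = -12/2·(1 − cos(π·0.0987)) = -0.2864; s = 12.0000 − 0.2864 = 11.7136
θ=248.3°: R = R0 + s = 14 + 13.7334 = 27.7334
θ=255.9°: R = R0 + s = 14 + 13.0414 = 27.0414
θ=287.9°: R = R0 + s = 14 + 11.7136 = 25.7136

θ=248.3°: 27.7334
θ=255.9°: 27.0414
θ=287.9°: 25.7136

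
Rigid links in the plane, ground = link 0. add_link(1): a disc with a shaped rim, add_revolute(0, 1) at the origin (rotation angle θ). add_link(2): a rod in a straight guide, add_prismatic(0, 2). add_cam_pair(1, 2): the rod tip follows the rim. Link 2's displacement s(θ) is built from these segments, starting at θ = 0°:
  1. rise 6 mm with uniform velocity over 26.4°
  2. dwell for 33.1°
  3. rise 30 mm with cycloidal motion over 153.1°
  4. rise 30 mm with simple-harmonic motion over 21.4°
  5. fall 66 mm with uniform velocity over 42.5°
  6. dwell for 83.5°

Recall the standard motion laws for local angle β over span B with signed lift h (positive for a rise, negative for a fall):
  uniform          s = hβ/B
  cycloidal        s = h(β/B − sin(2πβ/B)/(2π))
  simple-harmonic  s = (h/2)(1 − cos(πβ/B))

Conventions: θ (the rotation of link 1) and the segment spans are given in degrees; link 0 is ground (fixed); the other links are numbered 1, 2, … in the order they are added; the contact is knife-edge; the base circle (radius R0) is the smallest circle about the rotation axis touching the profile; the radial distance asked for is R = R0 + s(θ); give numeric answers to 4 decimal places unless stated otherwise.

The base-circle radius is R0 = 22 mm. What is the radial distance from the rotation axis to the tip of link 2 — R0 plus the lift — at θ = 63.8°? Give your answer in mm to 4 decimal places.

segment 1 (0° to 26.4°, uniform, h = 6) is passed completely: s = 0.0000 + (6) = 6.0000
segment 2 (26.4° to 59.5°, dwell): s unchanged at 6.0000
θ = 63.8° falls in segment 3 (59.5° to 212.6°, cycloidal, h = 30): β = 63.8 − 59.5 = 4.3°, B = 153.1°; Δs = 30·(0.0281 − sin(2π·0.0281)/(2π)) = 0.0044; s = 6.0000 + 0.0044 = 6.0044
R = R0 + s = 22 + 6.0044 = 28.0044

28.0044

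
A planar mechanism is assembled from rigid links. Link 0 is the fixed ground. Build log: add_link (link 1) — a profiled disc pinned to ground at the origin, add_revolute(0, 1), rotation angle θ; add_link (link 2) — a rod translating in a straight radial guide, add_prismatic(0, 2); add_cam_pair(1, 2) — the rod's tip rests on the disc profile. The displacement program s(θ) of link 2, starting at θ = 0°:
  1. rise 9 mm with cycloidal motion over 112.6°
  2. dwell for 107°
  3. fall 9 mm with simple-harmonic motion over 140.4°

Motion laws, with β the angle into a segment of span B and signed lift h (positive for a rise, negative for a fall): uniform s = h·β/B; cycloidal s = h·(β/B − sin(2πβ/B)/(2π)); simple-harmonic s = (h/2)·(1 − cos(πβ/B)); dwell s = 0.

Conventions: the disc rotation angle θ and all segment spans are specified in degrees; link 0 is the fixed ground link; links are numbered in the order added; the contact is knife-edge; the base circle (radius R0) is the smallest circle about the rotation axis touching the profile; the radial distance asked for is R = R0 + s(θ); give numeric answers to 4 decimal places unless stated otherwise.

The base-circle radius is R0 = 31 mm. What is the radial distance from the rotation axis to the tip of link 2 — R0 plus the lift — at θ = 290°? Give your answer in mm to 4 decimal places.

seg 1 [0°–112.6°] cycloidal, h=9: full span → s += 9 → s = 9.0000
seg 2 [112.6°–219.6°] dwell: s stays 9.0000
seg 3 [219.6°–360°] simple-harmonic, h=-9: θ=290° here. β=70.4, B=140.4. -9/2·(1 − cos(π·0.5014)) = -4.5201 → s = 4.4799
R = R0 + s = 31 + 4.4799 = 35.4799

35.4799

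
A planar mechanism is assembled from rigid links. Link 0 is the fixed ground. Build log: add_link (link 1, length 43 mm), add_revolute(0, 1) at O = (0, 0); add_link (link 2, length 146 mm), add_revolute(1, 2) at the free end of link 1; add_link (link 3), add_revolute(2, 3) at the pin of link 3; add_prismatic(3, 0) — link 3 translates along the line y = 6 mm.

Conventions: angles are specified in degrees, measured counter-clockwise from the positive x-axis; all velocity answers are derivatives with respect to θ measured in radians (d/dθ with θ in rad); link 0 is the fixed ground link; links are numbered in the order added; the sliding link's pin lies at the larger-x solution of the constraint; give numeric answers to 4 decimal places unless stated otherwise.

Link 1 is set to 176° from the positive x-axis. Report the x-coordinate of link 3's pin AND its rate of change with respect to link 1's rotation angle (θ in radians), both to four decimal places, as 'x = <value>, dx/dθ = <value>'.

geometry: r = 43 mm, L = 146 mm, e = 6 mm
crank pin P = (r cos θ, r sin θ) = (-42.895254, 2.999528)
h = r sin θ − e = 2.999528 − 6 = -3.000472
x = r cos θ + √(L² − h²) = -42.895254 + 145.969165 = 103.073911
dx/dθ = −r sin θ − h·r cos θ/√(L² − h²) (θ in radians; h = -3.000472) = -3.881262

x = 103.0739, dx/dθ = -3.8813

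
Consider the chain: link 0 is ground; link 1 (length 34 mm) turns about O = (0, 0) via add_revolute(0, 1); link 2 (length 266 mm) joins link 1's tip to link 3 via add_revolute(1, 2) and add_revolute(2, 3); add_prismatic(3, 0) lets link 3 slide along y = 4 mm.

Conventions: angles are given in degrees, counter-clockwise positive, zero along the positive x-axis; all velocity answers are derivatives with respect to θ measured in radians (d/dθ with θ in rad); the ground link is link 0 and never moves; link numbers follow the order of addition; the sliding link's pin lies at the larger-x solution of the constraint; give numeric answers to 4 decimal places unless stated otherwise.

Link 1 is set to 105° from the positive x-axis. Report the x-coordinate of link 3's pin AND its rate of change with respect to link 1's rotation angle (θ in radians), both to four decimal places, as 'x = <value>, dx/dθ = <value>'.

geometry: r = 34 mm, L = 266 mm, e = 4 mm
crank pin P = (r cos θ, r sin θ) = (-8.799848, 32.841478)
h = r sin θ − e = 32.841478 − 4 = 28.841478
x = r cos θ + √(L² − h²) = -8.799848 + 264.431785 = 255.631938
dx/dθ = −r sin θ − h·r cos θ/√(L² − h²) (θ in radians; h = 28.841478) = -31.881682

x = 255.6319, dx/dθ = -31.8817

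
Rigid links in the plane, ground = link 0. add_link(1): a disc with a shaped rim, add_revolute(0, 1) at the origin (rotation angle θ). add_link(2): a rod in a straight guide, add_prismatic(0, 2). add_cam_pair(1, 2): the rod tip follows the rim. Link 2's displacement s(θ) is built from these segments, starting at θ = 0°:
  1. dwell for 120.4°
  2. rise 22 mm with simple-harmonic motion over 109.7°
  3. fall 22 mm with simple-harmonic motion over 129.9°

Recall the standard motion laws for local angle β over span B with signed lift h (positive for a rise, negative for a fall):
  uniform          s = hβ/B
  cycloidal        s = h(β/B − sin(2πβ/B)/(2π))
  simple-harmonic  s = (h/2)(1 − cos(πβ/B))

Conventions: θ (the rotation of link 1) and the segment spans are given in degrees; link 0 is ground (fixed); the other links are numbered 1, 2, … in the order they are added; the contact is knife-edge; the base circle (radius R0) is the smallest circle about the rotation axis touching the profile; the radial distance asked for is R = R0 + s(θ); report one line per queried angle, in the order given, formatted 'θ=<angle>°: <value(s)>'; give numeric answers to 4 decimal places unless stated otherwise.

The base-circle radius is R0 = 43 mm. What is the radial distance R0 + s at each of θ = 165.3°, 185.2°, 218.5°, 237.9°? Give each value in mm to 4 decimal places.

segment 1 (0° to 120.4°, dwell): s unchanged at 0.0000
θ = 165.3° falls in segment 2 (120.4° to 230.1°, simple-harmonic, h = 22): β = 165.3 − 120.4 = 44.9°, B = 109.7°; Δs = 22/2·(1 − cos(π·0.4093)) = 7.9078; s = 0.0000 + 7.9078 = 7.9078
θ = 185.2° falls in segment 2 (120.4° to 230.1°, simple-harmonic, h = 22): β = 185.2 − 120.4 = 64.8°, B = 109.7°; Δs = 22/2·(1 − cos(π·0.5907)) = 14.0922; s = 0.0000 + 14.0922 = 14.0922
θ = 218.5° falls in segment 2 (120.4° to 230.1°, simple-harmonic, h = 22): β = 218.5 − 120.4 = 98.1°, B = 109.7°; Δs = 22/2·(1 − cos(π·0.8943)) = 21.3986; s = 0.0000 + 21.3986 = 21.3986
segment 2 (120.4° to 230.1°, simple-harmonic, h = 22) is passed completely: s = 0.0000 + (22) = 22.0000
θ = 237.9° falls in segment 3 (230.1° to 360°, simple-harmonic, h = -22): β = 237.9 − 230.1 = 7.8°, B = 129.9°; Δs = -22/2·(1 − cos(π·0.0600)) = -0.1951; s = 22.0000 − 0.1951 = 21.8049
θ=165.3°: R = R0 + s = 43 + 7.9078 = 50.9078
θ=185.2°: R = R0 + s = 43 + 14.0922 = 57.0922
θ=218.5°: R = R0 + s = 43 + 21.3986 = 64.3986
θ=237.9°: R = R0 + s = 43 + 21.8049 = 64.8049

θ=165.3°: 50.9078
θ=185.2°: 57.0922
θ=218.5°: 64.3986
θ=237.9°: 64.8049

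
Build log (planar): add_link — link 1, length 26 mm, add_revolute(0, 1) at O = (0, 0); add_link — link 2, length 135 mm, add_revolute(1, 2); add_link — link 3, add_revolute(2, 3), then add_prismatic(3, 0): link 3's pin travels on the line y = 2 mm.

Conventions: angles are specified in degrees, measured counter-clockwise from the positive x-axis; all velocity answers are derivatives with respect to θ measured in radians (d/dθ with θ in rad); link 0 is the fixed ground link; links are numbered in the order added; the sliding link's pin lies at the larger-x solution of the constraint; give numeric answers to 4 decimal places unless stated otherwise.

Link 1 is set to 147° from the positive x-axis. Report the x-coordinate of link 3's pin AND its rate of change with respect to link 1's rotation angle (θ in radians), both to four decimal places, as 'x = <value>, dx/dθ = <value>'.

geometry: r = 26 mm, L = 135 mm, e = 2 mm
crank pin P = (r cos θ, r sin θ) = (-21.805435, 14.160615)
h = r sin θ − e = 14.160615 − 2 = 12.160615
x = r cos θ + √(L² − h²) = -21.805435 + 134.451179 = 112.645744
dx/dθ = −r sin θ − h·r cos θ/√(L² − h²) (θ in radians; h = 12.160615) = -12.188393

x = 112.6457, dx/dθ = -12.1884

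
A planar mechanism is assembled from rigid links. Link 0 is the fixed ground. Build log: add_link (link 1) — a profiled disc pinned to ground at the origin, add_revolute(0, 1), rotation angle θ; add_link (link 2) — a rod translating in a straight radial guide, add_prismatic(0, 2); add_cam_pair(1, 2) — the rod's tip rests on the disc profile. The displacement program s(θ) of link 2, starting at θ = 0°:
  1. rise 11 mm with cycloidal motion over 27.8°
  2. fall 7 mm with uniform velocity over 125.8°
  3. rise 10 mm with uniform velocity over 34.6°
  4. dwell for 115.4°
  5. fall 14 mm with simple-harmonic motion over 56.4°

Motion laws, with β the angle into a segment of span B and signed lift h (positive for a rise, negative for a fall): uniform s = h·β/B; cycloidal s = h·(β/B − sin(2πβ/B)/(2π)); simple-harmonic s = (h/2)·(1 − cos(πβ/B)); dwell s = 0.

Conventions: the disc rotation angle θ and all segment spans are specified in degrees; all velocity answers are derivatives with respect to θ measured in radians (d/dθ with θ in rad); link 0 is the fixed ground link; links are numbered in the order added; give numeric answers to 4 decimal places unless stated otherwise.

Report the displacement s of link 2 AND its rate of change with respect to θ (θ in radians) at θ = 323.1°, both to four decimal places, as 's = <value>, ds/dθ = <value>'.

seg 1 [0°–27.8°] cycloidal, h=11: full span → s += 11 → s = 11.0000
seg 2 [27.8°–153.6°] uniform, h=-7: full span → s += -7 → s = 4.0000
seg 3 [153.6°–188.2°] uniform, h=10: full span → s += 10 → s = 14.0000
seg 4 [188.2°–303.6°] dwell: s stays 14.0000
seg 5 [303.6°–360°] simple-harmonic, h=-14: θ=323.1° here. β=19.5, B=56.4. -14/2·(1 − cos(π·0.3457)) = -3.7390 → s = 10.2610
velocity in seg [303.6°–360°] (simple-harmonic), θ in radians: β = 19.5° = 0.3403 rad, B = 56.4° = 0.9844 rad; ds/dθ = (πh/(2B)) sin(πβ/B) = (π·(-14)/(2·0.9844)) sin(π·0.3457) = -19.768103 mm/rad

s = 10.2610, ds/dθ = -19.7681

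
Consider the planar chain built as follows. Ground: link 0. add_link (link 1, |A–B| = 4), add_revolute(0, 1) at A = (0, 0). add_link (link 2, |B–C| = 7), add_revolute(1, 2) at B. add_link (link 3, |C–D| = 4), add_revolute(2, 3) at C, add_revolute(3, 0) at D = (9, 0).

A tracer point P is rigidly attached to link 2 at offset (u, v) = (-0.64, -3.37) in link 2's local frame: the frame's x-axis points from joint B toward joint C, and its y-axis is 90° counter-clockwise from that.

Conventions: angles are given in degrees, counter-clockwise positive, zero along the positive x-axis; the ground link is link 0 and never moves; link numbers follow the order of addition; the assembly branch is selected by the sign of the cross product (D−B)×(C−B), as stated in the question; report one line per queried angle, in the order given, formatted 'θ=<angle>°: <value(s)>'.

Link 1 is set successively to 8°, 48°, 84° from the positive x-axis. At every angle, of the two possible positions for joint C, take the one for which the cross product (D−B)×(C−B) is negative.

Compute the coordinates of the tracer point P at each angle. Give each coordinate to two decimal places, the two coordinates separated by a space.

A=(0,0), D=(9.00,0)
θ=8°: B = A + 4.00·(cos8°, sin8°) = (3.9611, 0.5567)
θ=8°: |BD| = 5.0696
θ=8°: circle(B,7.00) ∩ circle(D,4.00): a=5.7895, h=3.9347
θ=8°:   candidates: C₊=(10.1476,3.8318) cross=19.947; C₋=(9.2835,-3.9899) cross=-19.947
θ=8°:   branch - wants cross < 0 → take C=(9.2835,-3.9899) (cross=-19.947)
θ=8°: ex = (C−B)/|BC| = (0.7603,-0.6495); ey = (0.6495,0.7603)
θ=8°: P = B + -0.64·ex + -3.37·ey = (1.2856,-1.5900)
θ=48°: B = A + 4.00·(cos48°, sin48°) = (2.6765, 2.9726)
θ=48°: |BD| = 6.9873
θ=48°: circle(B,7.00) ∩ circle(D,4.00): a=5.8551, h=3.8364
θ=48°:   candidates: C₊=(9.6074,3.9536) cross=26.806; C₋=(6.3432,-2.9902) cross=-26.806
θ=48°:   branch - wants cross < 0 → take C=(6.3432,-2.9902) (cross=-26.806)
θ=48°: ex = (C−B)/|BC| = (0.5238,-0.8518); ey = (0.8518,0.5238)
θ=48°: P = B + -0.64·ex + -3.37·ey = (-0.5294,1.7525)
θ=84°: B = A + 4.00·(cos84°, sin84°) = (0.4181, 3.9781)
θ=84°: |BD| = 9.4591
θ=84°: circle(B,7.00) ∩ circle(D,4.00): a=6.4739, h=2.6625
θ=84°:   candidates: C₊=(7.4114,3.6710) cross=25.184; C₋=(5.1719,-1.1601) cross=-25.184
θ=84°:   branch - wants cross < 0 → take C=(5.1719,-1.1601) (cross=-25.184)
θ=84°: ex = (C−B)/|BC| = (0.6791,-0.7340); ey = (0.7340,0.6791)
θ=84°: P = B + -0.64·ex + -3.37·ey = (-2.4902,2.1592)

θ=8°: 1.29 -1.59
θ=48°: -0.53 1.75
θ=84°: -2.49 2.16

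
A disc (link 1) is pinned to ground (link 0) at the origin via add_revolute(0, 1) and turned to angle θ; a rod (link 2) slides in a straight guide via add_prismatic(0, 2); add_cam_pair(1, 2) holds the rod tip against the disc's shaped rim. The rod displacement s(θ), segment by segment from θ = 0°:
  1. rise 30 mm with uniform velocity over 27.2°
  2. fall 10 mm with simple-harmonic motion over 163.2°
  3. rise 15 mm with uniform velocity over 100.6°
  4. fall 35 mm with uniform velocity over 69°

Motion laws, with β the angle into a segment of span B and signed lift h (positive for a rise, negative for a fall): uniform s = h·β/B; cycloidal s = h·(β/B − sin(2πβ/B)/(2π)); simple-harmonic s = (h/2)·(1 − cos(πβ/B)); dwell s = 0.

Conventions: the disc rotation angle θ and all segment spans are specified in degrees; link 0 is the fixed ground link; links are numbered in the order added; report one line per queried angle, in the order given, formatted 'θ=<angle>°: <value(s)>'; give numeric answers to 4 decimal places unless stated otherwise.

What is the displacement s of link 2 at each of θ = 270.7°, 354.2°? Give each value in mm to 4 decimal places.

segment 1 (0° to 27.2°, uniform, h = 30) is passed completely: s = 0.0000 + (30) = 30.0000
segment 2 (27.2° to 190.4°, simple-harmonic, h = -10) is passed completely: s = 30.0000 + (-10) = 20.0000
θ = 270.7° falls in segment 3 (190.4° to 291°, uniform, h = 15): β = 270.7 − 190.4 = 80.3°, B = 100.6°; Δs = 15·80.3/100.6 = 11.9732; s = 20.0000 + 11.9732 = 31.9732
segment 3 (190.4° to 291°, uniform, h = 15) is passed completely: s = 20.0000 + (15) = 35.0000
θ = 354.2° falls in segment 4 (291° to 360°, uniform, h = -35): β = 354.2 − 291 = 63.2°, B = 69°; Δs = -35·63.2/69 = -32.0580; s = 35.0000 − 32.0580 = 2.9420

θ=270.7°: 31.9732
θ=354.2°: 2.9420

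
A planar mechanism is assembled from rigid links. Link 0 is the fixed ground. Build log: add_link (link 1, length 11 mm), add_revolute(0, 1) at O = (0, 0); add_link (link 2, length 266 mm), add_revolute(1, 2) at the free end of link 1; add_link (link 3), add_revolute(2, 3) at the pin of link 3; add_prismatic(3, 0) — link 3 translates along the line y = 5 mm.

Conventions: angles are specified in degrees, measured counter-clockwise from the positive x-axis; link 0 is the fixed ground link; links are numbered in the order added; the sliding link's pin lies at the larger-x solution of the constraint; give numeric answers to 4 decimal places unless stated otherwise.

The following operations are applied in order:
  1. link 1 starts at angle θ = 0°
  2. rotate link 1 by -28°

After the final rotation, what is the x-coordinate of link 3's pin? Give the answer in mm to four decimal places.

geometry: r = 11 mm, L = 266 mm, e = 5 mm; θ starts at 0°
rotate link 1 by -28°: θ ← 0° -28° = -28°
crank pin P = (r cos θ, r sin θ) = (9.712424, -5.164187)
h = r sin θ − e = -5.164187 − 5 = -10.164187
x = r cos θ + √(L² − h²) = 9.712424 + 265.805736 = 275.518160

275.5182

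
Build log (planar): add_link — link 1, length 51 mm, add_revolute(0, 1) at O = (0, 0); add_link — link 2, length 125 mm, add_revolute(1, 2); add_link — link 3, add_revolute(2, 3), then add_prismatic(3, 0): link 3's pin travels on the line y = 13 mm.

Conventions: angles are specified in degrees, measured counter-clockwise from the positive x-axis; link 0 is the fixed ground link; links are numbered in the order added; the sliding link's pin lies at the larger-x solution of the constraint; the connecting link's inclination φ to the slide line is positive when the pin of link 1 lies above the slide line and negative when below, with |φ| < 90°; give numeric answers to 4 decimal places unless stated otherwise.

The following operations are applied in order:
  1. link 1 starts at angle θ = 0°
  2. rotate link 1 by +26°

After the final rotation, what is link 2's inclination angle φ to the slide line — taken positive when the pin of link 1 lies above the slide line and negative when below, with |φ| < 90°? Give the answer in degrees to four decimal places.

geometry: r = 51 mm, L = 125 mm, e = 13 mm; θ starts at 0°
rotate link 1 by +26°: θ ← 0° +26° = 26°
h = r sin θ − e = 22.356928 − 13 = 9.356928
sin φ = h / L = 9.356928 / 125 = 0.07485543
φ = arcsin(0.07485543) = 4.292916°

4.2929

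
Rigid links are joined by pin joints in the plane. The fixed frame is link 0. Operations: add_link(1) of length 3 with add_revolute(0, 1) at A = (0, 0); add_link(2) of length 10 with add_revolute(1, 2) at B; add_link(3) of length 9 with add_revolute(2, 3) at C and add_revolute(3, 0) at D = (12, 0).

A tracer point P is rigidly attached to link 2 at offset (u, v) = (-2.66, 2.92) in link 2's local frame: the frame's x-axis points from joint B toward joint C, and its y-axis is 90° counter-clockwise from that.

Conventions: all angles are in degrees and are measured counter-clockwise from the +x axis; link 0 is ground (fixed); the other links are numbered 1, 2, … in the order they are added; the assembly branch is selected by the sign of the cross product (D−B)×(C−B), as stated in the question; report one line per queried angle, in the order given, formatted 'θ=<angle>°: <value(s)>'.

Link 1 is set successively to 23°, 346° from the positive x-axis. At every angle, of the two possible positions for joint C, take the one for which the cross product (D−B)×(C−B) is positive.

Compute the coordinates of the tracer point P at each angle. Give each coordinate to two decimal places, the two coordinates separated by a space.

A=(0,0), D=(12.00,0)
θ=23°: B = A + 3.00·(cos23°, sin23°) = (2.7615, 1.1722)
θ=23°: |BD| = 9.3126
θ=23°: circle(B,10.00) ∩ circle(D,9.00): a=5.6764, h=8.2328
θ=23°:   candidates: C₊=(9.4290,8.6250) cross=76.668; C₋=(7.3565,-7.7096) cross=-76.668
θ=23°:   branch + wants cross > 0 → take C=(9.4290,8.6250) (cross=76.668)
θ=23°: ex = (C−B)/|BC| = (0.6668,0.7453); ey = (-0.7453,0.6668)
θ=23°: P = B + -2.66·ex + 2.92·ey = (-1.1883,1.1367)
θ=346°: B = A + 3.00·(cos346°, sin346°) = (2.9109, -0.7258)
θ=346°: |BD| = 9.1180
θ=346°: circle(B,10.00) ∩ circle(D,9.00): a=5.6009, h=8.2843
θ=346°:   candidates: C₊=(7.8346,7.9781) cross=75.537; C₋=(9.1534,-8.5380) cross=-75.537
θ=346°:   branch + wants cross > 0 → take C=(7.8346,7.9781) (cross=75.537)
θ=346°: ex = (C−B)/|BC| = (0.4924,0.8704); ey = (-0.8704,0.4924)
θ=346°: P = B + -2.66·ex + 2.92·ey = (-0.9403,-1.6033)

θ=23°: -1.19 1.14
θ=346°: -0.94 -1.60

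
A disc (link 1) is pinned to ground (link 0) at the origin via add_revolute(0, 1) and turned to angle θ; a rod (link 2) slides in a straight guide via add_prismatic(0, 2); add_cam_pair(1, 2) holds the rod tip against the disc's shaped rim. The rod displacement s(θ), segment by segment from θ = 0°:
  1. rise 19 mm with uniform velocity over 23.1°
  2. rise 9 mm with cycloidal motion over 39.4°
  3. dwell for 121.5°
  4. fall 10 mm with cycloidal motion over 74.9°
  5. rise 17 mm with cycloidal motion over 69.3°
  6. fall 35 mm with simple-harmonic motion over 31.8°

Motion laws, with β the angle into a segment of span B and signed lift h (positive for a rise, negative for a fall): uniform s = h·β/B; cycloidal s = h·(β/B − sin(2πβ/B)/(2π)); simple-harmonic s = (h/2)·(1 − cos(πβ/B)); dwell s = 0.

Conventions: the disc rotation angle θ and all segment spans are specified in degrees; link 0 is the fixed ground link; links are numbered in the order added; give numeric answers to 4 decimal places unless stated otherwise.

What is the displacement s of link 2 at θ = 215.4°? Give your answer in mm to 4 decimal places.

segment 1 (0° to 23.1°, uniform, h = 19) is passed completely: s = 0.0000 + (19) = 19.0000
segment 2 (23.1° to 62.5°, cycloidal, h = 9) is passed completely: s = 19.0000 + (9) = 28.0000
segment 3 (62.5° to 184°, dwell): s unchanged at 28.0000
θ = 215.4° falls in segment 4 (184° to 258.9°, cycloidal, h = -10): β = 215.4 − 184 = 31.4°, B = 74.9°; Δs = -10·(0.4192 − sin(2π·0.4192)/(2π)) = -3.4187; s = 28.0000 − 3.4187 = 24.5813

24.5813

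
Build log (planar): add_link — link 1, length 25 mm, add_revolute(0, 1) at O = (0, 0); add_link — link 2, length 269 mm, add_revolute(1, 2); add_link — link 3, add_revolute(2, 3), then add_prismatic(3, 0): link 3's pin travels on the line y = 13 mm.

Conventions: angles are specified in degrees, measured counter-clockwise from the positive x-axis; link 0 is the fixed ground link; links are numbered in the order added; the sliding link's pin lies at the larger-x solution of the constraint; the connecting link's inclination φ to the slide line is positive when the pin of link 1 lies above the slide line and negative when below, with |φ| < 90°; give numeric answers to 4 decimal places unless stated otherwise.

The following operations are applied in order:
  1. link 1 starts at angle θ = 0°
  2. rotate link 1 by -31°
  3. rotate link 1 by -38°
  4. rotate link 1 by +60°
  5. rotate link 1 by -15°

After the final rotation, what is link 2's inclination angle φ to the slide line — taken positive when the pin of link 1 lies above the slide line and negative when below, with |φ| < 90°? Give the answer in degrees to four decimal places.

geometry: r = 25 mm, L = 269 mm, e = 13 mm; θ starts at 0°
rotate link 1 by -31°: θ ← 0° -31° = -31°
rotate link 1 by -38°: θ ← -31° -38° = -69°
rotate link 1 by +60°: θ ← -69° +60° = -9°
rotate link 1 by -15°: θ ← -9° -15° = -24°
h = r sin θ − e = -10.168416 − 13 = -23.168416
sin φ = h / L = -23.168416 / 269 = -0.08612794
φ = arcsin(-0.08612794) = -4.940889°

-4.9409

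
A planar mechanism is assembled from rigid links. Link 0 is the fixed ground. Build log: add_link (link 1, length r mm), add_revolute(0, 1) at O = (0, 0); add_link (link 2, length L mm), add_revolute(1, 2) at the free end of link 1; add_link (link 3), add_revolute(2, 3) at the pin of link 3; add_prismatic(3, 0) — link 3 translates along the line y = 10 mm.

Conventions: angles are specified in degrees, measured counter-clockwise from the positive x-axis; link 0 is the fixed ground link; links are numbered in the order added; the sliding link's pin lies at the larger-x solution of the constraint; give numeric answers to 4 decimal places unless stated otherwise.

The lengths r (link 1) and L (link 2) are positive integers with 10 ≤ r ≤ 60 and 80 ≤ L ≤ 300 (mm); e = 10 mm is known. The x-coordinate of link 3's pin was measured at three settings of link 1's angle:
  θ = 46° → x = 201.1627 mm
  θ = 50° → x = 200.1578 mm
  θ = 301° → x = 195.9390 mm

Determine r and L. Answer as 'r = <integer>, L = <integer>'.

constraint per measurement: (x − r cos θ)² + (r sin θ − e)² = L²
subtracting the θ₁ and θ₂ equations cancels the r² and L² terms:
r = (x₁² − x₂²) / (2[(x₁cos θ₁ + e sin θ₁) − (x₂cos θ₂ + e sin θ₂)]) = 18.9990 → r = 19
L² = (x₁ − r cos θ₁)² + (r sin θ₁ − e)² = 35343.9873 → L = 188.0000 → L = 188
check at θ₃=301°: x = 195.9390 (printed 195.9390) ✓

r = 19, L = 188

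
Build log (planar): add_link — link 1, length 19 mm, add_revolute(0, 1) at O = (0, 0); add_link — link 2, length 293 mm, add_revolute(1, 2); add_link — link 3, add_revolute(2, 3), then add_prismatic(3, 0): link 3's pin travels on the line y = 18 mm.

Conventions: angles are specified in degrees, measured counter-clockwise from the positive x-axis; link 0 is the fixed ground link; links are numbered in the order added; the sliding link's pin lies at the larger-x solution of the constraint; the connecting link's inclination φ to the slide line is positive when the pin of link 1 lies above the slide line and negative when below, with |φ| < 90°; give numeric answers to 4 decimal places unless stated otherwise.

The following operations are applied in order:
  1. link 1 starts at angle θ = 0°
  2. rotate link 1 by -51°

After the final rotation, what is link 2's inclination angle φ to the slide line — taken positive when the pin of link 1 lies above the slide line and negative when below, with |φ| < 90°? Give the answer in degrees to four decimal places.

geometry: r = 19 mm, L = 293 mm, e = 18 mm; θ starts at 0°
rotate link 1 by -51°: θ ← 0° -51° = -51°
h = r sin θ − e = -14.765773 − 18 = -32.765773
sin φ = h / L = -32.765773 / 293 = -0.11182858
φ = arcsin(-0.11182858) = -6.420736°

-6.4207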